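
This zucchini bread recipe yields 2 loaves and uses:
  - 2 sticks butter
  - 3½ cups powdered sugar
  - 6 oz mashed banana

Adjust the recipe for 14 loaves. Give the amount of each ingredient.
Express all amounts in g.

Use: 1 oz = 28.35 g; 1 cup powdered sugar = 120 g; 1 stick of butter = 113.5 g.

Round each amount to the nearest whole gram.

Scaling factor: 14/2 = 7.
butter: 2 stick × 7 × 113.5 g/stick = 1589 g
powdered sugar: 3.5 cup × 7 × 120 g/cup = 2940 g
mashed banana: 6 oz × 7 × 28.35 g/oz ≈ 1191 g

butter: 1589 g; powdered sugar: 2940 g; mashed banana: 1191 g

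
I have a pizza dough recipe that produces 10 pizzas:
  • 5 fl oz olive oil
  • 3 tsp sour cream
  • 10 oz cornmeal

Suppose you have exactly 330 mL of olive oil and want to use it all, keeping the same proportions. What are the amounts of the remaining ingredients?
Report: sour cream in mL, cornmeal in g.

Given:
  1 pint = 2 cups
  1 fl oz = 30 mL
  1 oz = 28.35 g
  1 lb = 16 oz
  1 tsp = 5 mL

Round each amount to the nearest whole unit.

The original recipe has 150 mL of olive oil, so the scaling factor is 330 ÷ 150 = 11/5 = 2.2.
sour cream: 3 tsp × 11/5 × 5 mL/tsp = 33 mL
cornmeal: 10 oz × 11/5 × 28.35 g/oz ≈ 624 g

sour cream: 33 mL; cornmeal: 624 g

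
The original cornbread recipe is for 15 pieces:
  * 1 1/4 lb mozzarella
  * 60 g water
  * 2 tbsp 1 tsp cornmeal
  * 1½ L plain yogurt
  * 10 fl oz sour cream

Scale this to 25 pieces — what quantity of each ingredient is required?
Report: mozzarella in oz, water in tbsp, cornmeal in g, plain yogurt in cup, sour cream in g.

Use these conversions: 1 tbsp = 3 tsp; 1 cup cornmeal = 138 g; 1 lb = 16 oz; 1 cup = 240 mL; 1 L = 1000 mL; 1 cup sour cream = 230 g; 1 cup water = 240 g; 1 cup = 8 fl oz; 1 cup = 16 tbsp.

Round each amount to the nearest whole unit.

mozzarella: 33 oz; water: 7 tbsp; cornmeal: 34 g; plain yogurt: 10 cup; sour cream: 479 g

Scaling factor: 25/15 = 5/3.
mozzarella: 1.25 lb × 5/3 × 16 oz/lb ≈ 33 oz
water: 60 g × 5/3 ÷ 240 g/cup × 16 tbsp/cup ≈ 7 tbsp
cornmeal: (2 tbsp + 1 tsp = 7/3 tbsp) × 5/3 ÷ 16 tbsp/cup × 138 g/cup ≈ 34 g
plain yogurt: 1.5 L × 5/3 × 1000 mL/L ÷ 240 mL/cup ≈ 10 cup
sour cream: 10 fl oz × 5/3 ÷ 8 fl oz/cup × 230 g/cup ≈ 479 g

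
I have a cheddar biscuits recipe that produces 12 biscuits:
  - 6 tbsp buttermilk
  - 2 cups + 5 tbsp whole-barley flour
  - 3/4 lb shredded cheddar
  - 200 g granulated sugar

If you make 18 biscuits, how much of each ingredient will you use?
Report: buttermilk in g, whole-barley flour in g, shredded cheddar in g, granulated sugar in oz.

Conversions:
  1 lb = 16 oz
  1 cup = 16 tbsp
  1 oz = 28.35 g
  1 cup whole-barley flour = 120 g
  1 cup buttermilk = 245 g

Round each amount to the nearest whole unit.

buttermilk: 138 g; whole-barley flour: 416 g; shredded cheddar: 510 g; granulated sugar: 11 oz

Scaling factor: 18/12 = 3/2 = 1.5.
buttermilk: 6 tbsp × 3/2 ÷ 16 tbsp/cup × 245 g/cup ≈ 138 g
whole-barley flour: (2 cup + 5 tbsp = 2.3125 cup) × 3/2 × 120 g/cup ≈ 416 g
shredded cheddar: 0.75 lb × 3/2 × 16 oz/lb × 28.35 g/oz ≈ 510 g
granulated sugar: 200 g × 3/2 ÷ 28.35 g/oz ≈ 11 oz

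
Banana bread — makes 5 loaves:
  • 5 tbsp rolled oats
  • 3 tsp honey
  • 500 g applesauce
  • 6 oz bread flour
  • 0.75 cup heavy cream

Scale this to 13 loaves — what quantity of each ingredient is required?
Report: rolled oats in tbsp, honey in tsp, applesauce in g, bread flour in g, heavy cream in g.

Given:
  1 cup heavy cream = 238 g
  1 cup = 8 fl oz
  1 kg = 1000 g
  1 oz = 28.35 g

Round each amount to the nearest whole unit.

rolled oats: 13 tbsp; honey: 8 tsp; applesauce: 1300 g; bread flour: 442 g; heavy cream: 464 g

Scaling factor: 13/5 = 2.6.
rolled oats: 5 tbsp × 13/5 = 13 tbsp
honey: 3 tsp × 13/5 ≈ 8 tsp
applesauce: 500 g × 13/5 = 1300 g
bread flour: 6 oz × 13/5 × 28.35 g/oz ≈ 442 g
heavy cream: 0.75 cup × 13/5 × 238 g/cup ≈ 464 g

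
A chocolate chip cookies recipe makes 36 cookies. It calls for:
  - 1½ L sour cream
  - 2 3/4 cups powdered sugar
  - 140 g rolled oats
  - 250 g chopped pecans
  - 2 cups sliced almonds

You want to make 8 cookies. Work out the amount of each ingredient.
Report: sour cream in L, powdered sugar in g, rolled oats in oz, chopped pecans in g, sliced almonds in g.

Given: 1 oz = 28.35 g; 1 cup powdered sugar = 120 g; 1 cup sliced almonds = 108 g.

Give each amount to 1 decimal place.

Scaling factor: 8/36 = 2/9.
sour cream: 1.5 L × 2/9 ≈ 0.3 L
powdered sugar: 2.75 cup × 2/9 × 120 g/cup ≈ 73.3 g
rolled oats: 140 g × 2/9 ÷ 28.35 g/oz ≈ 1.1 oz
chopped pecans: 250 g × 2/9 ≈ 55.6 g
sliced almonds: 2 cup × 2/9 × 108 g/cup = 48.0 g

sour cream: 0.3 L; powdered sugar: 73.3 g; rolled oats: 1.1 oz; chopped pecans: 55.6 g; sliced almonds: 48.0 g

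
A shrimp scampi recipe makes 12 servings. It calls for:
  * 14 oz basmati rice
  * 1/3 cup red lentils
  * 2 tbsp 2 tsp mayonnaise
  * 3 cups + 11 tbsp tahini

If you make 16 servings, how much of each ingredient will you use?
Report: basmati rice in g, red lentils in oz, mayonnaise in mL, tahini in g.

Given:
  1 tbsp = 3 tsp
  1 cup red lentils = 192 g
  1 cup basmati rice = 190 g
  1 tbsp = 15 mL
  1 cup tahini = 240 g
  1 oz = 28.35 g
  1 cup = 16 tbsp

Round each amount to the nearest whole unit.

Scaling factor: 16/12 = 4/3.
basmati rice: 14 oz × 4/3 × 28.35 g/oz ≈ 529 g
red lentils: 1/3 cup × 4/3 × 192 g/cup ÷ 28.35 g/oz ≈ 3 oz
mayonnaise: (2 tbsp + 2 tsp = 8/3 tbsp) × 4/3 × 15 mL/tbsp ≈ 53 mL
tahini: (3 cup + 11 tbsp = 3.6875 cup) × 4/3 × 240 g/cup = 1180 g

basmati rice: 529 g; red lentils: 3 oz; mayonnaise: 53 mL; tahini: 1180 g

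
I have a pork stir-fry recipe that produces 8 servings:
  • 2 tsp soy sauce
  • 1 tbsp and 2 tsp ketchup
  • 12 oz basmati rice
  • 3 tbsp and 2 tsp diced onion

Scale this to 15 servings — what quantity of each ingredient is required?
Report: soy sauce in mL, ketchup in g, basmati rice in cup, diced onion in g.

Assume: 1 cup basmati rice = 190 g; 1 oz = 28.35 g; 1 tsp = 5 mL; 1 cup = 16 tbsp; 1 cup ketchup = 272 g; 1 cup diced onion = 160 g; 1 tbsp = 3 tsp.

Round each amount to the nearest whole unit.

Scaling factor: 15/8 = 1.875.
soy sauce: 2 tsp × 15/8 × 5 mL/tsp ≈ 19 mL
ketchup: (1 tbsp + 2 tsp = 5/3 tbsp) × 15/8 ÷ 16 tbsp/cup × 272 g/cup ≈ 53 g
basmati rice: 12 oz × 15/8 × 28.35 g/oz ÷ 190 g/cup ≈ 3 cup
diced onion: (3 tbsp + 2 tsp = 11/3 tbsp) × 15/8 ÷ 16 tbsp/cup × 160 g/cup ≈ 69 g

soy sauce: 19 mL; ketchup: 53 g; basmati rice: 3 cup; diced onion: 69 g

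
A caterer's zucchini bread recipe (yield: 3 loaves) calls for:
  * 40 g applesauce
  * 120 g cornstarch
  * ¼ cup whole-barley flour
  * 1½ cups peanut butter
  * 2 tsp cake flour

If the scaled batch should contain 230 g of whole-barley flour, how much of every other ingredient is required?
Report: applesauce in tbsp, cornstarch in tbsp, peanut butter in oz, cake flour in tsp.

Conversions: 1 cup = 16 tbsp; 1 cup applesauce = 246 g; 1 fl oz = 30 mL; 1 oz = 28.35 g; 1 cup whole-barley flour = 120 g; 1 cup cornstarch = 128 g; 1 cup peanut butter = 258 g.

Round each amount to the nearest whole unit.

The original recipe has 30 g of whole-barley flour, so the scaling factor is 230 ÷ 30 = 23/3.
applesauce: 40 g × 23/3 ÷ 246 g/cup × 16 tbsp/cup ≈ 20 tbsp
cornstarch: 120 g × 23/3 ÷ 128 g/cup × 16 tbsp/cup = 115 tbsp
peanut butter: 1.5 cup × 23/3 × 258 g/cup ÷ 28.35 g/oz ≈ 105 oz
cake flour: 2 tsp × 23/3 ≈ 15 tsp

applesauce: 20 tbsp; cornstarch: 115 tbsp; peanut butter: 105 oz; cake flour: 15 tsp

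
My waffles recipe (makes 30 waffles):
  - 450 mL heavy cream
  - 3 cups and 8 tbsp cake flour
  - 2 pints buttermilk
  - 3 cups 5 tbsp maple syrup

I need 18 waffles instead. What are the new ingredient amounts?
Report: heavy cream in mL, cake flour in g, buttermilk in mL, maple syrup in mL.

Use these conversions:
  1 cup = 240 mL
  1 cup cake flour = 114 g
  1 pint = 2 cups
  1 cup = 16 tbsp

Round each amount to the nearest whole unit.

heavy cream: 270 mL; cake flour: 239 g; buttermilk: 576 mL; maple syrup: 477 mL

Scaling factor: 18/30 = 3/5 = 0.6.
heavy cream: 450 mL × 3/5 = 270 mL
cake flour: (3 cup + 8 tbsp = 3.5 cup) × 3/5 × 114 g/cup ≈ 239 g
buttermilk: 2 pint × 3/5 × 2 cup/pint × 240 mL/cup = 576 mL
maple syrup: (3 cup + 5 tbsp = 3.3125 cup) × 3/5 × 240 mL/cup = 477 mL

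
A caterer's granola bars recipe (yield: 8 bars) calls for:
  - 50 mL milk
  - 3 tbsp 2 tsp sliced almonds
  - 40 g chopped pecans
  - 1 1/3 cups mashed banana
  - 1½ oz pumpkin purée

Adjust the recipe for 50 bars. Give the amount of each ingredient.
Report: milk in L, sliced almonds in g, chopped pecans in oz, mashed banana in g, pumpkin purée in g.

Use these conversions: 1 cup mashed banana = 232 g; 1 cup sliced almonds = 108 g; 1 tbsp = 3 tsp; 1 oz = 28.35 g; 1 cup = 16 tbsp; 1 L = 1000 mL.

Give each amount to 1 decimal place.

Scaling factor: 50/8 = 25/4 = 6.25.
milk: 50 mL × 25/4 ÷ 1000 mL/L ≈ 0.3 L
sliced almonds: (3 tbsp + 2 tsp = 11/3 tbsp) × 25/4 ÷ 16 tbsp/cup × 108 g/cup ≈ 154.7 g
chopped pecans: 40 g × 25/4 ÷ 28.35 g/oz ≈ 8.8 oz
mashed banana: 4/3 cup × 25/4 × 232 g/cup ≈ 1933.3 g
pumpkin purée: 1.5 oz × 25/4 × 28.35 g/oz ≈ 265.8 g

milk: 0.3 L; sliced almonds: 154.7 g; chopped pecans: 8.8 oz; mashed banana: 1933.3 g; pumpkin purée: 265.8 g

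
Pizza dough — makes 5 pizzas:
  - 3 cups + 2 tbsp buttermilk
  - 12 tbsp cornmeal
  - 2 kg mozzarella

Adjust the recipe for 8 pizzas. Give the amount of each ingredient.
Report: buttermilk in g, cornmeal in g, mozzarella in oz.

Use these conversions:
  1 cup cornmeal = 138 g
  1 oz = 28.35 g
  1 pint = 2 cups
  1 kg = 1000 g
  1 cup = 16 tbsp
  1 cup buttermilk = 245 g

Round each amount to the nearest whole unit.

buttermilk: 1225 g; cornmeal: 166 g; mozzarella: 113 oz

Scaling factor: 8/5 = 1.6.
buttermilk: (3 cup + 2 tbsp = 3.125 cup) × 8/5 × 245 g/cup = 1225 g
cornmeal: 12 tbsp × 8/5 ÷ 16 tbsp/cup × 138 g/cup ≈ 166 g
mozzarella: 2 kg × 8/5 × 1000 g/kg ÷ 28.35 g/oz ≈ 113 oz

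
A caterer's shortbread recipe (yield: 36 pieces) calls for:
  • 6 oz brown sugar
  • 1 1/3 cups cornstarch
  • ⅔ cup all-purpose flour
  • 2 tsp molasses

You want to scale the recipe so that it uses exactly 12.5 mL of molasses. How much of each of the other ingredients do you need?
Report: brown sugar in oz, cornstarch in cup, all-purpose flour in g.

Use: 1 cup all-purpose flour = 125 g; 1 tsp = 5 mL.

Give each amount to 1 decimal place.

The original recipe has 10 mL of molasses, so the scaling factor is 12.5 ÷ 10 = 5/4 = 1.25.
brown sugar: 6 oz × 5/4 = 7.5 oz
cornstarch: 4/3 cup × 5/4 ≈ 1.7 cup
all-purpose flour: 2/3 cup × 5/4 × 125 g/cup ≈ 104.2 g

brown sugar: 7.5 oz; cornstarch: 1.7 cup; all-purpose flour: 104.2 g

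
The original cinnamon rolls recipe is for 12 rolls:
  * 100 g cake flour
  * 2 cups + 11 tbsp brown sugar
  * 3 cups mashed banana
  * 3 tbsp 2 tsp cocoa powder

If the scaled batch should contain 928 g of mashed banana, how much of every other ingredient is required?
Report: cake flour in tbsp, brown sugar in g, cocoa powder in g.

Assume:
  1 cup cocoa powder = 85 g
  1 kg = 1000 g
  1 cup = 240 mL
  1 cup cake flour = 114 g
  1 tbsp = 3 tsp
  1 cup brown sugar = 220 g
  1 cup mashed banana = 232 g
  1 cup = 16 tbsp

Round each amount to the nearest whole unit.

The original recipe has 696 g of mashed banana, so the scaling factor is 928 ÷ 696 = 4/3.
cake flour: 100 g × 4/3 ÷ 114 g/cup × 16 tbsp/cup ≈ 19 tbsp
brown sugar: (2 cup + 11 tbsp = 2.6875 cup) × 4/3 × 220 g/cup ≈ 788 g
cocoa powder: (3 tbsp + 2 tsp = 11/3 tbsp) × 4/3 ÷ 16 tbsp/cup × 85 g/cup ≈ 26 g

cake flour: 19 tbsp; brown sugar: 788 g; cocoa powder: 26 g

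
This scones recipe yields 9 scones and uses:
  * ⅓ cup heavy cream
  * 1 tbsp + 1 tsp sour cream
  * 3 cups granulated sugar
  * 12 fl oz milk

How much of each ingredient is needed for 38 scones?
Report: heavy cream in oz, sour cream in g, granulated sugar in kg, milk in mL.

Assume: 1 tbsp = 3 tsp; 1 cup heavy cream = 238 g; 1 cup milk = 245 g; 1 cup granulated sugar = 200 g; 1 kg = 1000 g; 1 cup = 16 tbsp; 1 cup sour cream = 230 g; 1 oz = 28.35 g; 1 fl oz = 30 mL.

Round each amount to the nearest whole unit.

heavy cream: 12 oz; sour cream: 81 g; granulated sugar: 3 kg; milk: 1520 mL

Scaling factor: 38/9.
heavy cream: 1/3 cup × 38/9 × 238 g/cup ÷ 28.35 g/oz ≈ 12 oz
sour cream: (1 tbsp + 1 tsp = 4/3 tbsp) × 38/9 ÷ 16 tbsp/cup × 230 g/cup ≈ 81 g
granulated sugar: 3 cup × 38/9 × 200 g/cup ÷ 1000 g/kg ≈ 3 kg
milk: 12 fl oz × 38/9 × 30 mL/fl oz = 1520 mL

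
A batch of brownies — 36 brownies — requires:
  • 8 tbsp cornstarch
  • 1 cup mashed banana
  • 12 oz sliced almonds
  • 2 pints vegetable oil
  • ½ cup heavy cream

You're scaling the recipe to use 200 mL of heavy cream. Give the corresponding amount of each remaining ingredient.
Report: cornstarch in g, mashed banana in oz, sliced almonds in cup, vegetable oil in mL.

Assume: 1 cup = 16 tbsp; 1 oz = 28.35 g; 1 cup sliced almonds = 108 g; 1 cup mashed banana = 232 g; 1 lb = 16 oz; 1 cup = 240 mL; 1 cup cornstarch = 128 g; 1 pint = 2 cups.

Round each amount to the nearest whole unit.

The original recipe has 120 mL of heavy cream, so the scaling factor is 200 ÷ 120 = 5/3.
cornstarch: 8 tbsp × 5/3 ÷ 16 tbsp/cup × 128 g/cup ≈ 107 g
mashed banana: 1 cup × 5/3 × 232 g/cup ÷ 28.35 g/oz ≈ 14 oz
sliced almonds: 12 oz × 5/3 × 28.35 g/oz ÷ 108 g/cup ≈ 5 cup
vegetable oil: 2 pint × 5/3 × 2 cup/pint × 240 mL/cup = 1600 mL

cornstarch: 107 g; mashed banana: 14 oz; sliced almonds: 5 cup; vegetable oil: 1600 mL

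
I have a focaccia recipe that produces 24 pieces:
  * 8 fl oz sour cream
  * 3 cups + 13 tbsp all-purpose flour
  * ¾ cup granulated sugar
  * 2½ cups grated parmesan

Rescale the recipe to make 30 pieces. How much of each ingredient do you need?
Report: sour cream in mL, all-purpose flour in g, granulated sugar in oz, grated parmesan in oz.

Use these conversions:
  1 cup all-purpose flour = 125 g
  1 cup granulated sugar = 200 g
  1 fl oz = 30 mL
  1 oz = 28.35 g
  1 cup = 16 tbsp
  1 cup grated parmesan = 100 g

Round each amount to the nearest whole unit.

Scaling factor: 30/24 = 5/4 = 1.25.
sour cream: 8 fl oz × 5/4 × 30 mL/fl oz = 300 mL
all-purpose flour: (3 cup + 13 tbsp = 3.8125 cup) × 5/4 × 125 g/cup ≈ 596 g
granulated sugar: 0.75 cup × 5/4 × 200 g/cup ÷ 28.35 g/oz ≈ 7 oz
grated parmesan: 2.5 cup × 5/4 × 100 g/cup ÷ 28.35 g/oz ≈ 11 oz

sour cream: 300 mL; all-purpose flour: 596 g; granulated sugar: 7 oz; grated parmesan: 11 oz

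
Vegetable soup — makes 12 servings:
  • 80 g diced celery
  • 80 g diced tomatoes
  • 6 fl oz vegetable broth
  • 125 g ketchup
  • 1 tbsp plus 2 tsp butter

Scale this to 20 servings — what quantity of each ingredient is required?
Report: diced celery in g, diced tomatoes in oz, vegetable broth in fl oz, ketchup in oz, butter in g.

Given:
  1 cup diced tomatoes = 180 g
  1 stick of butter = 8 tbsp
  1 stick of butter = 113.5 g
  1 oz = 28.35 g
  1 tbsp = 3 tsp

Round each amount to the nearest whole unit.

diced celery: 133 g; diced tomatoes: 5 oz; vegetable broth: 10 fl oz; ketchup: 7 oz; butter: 39 g

Scaling factor: 20/12 = 5/3.
diced celery: 80 g × 5/3 ≈ 133 g
diced tomatoes: 80 g × 5/3 ÷ 28.35 g/oz ≈ 5 oz
vegetable broth: 6 fl oz × 5/3 = 10 fl oz
ketchup: 125 g × 5/3 ÷ 28.35 g/oz ≈ 7 oz
butter: (1 tbsp + 2 tsp = 5/3 tbsp) × 5/3 ÷ 8 tbsp/stick × 113.5 g/stick ≈ 39 g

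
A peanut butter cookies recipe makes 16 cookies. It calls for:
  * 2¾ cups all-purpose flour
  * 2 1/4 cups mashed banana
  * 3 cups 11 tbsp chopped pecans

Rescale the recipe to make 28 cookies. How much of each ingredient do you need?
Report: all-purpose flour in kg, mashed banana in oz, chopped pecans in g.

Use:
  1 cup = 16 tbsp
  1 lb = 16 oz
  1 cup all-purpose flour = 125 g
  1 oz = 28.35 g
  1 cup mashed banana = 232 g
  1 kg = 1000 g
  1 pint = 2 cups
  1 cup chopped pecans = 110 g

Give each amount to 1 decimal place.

all-purpose flour: 0.6 kg; mashed banana: 32.2 oz; chopped pecans: 709.8 g

Scaling factor: 28/16 = 7/4 = 1.75.
all-purpose flour: 2.75 cup × 7/4 × 125 g/cup ÷ 1000 g/kg ≈ 0.6 kg
mashed banana: 2.25 cup × 7/4 × 232 g/cup ÷ 28.35 g/oz ≈ 32.2 oz
chopped pecans: (3 cup + 11 tbsp = 3.6875 cup) × 7/4 × 110 g/cup ≈ 709.8 g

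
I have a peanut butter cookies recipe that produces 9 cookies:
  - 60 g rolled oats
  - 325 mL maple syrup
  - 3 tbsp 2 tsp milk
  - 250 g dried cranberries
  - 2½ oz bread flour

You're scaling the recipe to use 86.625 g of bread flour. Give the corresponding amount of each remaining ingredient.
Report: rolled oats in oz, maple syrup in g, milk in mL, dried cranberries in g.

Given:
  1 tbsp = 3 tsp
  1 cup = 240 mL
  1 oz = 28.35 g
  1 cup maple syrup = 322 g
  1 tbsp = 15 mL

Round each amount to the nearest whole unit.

The original recipe has 70.875 g of bread flour, so the scaling factor is 86.625 ÷ 70.875 = 11/9.
rolled oats: 60 g × 11/9 ÷ 28.35 g/oz ≈ 3 oz
maple syrup: 325 mL × 11/9 ÷ 240 mL/cup × 322 g/cup ≈ 533 g
milk: (3 tbsp + 2 tsp = 11/3 tbsp) × 11/9 × 15 mL/tbsp ≈ 67 mL
dried cranberries: 250 g × 11/9 ≈ 306 g

rolled oats: 3 oz; maple syrup: 533 g; milk: 67 mL; dried cranberries: 306 g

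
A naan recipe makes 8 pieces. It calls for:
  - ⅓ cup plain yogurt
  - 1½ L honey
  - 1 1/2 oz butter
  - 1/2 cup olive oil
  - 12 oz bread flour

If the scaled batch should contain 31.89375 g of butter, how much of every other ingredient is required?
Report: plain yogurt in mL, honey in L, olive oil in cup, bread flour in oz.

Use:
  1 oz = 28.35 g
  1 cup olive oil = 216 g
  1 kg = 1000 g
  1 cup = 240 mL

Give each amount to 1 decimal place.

plain yogurt: 60.0 mL; honey: 1.1 L; olive oil: 0.4 cup; bread flour: 9.0 oz

The original recipe has 42.525 g of butter, so the scaling factor is 31.89375 ÷ 42.525 = 3/4 = 0.75.
plain yogurt: 1/3 cup × 3/4 × 240 mL/cup = 60.0 mL
honey: 1.5 L × 3/4 ≈ 1.1 L
olive oil: 0.5 cup × 3/4 ≈ 0.4 cup
bread flour: 12 oz × 3/4 = 9.0 oz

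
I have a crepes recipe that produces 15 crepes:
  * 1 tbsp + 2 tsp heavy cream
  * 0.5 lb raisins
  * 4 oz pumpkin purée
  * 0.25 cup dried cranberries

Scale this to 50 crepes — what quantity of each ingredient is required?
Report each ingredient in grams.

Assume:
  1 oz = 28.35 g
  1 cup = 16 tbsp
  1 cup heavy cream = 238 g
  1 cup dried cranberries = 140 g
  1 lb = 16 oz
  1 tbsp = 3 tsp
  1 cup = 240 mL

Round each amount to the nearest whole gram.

Scaling factor: 50/15 = 10/3.
heavy cream: (1 tbsp + 2 tsp = 5/3 tbsp) × 10/3 ÷ 16 tbsp/cup × 238 g/cup ≈ 83 g
raisins: 0.5 lb × 10/3 × 16 oz/lb × 28.35 g/oz = 756 g
pumpkin purée: 4 oz × 10/3 × 28.35 g/oz = 378 g
dried cranberries: 0.25 cup × 10/3 × 140 g/cup ≈ 117 g

heavy cream: 83 g; raisins: 756 g; pumpkin purée: 378 g; dried cranberries: 117 g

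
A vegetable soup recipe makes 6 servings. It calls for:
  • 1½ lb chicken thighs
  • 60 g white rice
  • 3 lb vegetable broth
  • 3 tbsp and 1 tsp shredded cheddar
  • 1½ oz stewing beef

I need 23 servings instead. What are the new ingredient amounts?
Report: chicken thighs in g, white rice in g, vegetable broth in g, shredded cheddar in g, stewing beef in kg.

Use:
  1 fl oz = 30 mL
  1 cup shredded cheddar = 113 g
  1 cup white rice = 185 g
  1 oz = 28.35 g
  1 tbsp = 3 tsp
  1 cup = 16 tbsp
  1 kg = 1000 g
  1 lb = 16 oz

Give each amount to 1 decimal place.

Scaling factor: 23/6.
chicken thighs: 1.5 lb × 23/6 × 16 oz/lb × 28.35 g/oz = 2608.2 g
white rice: 60 g × 23/6 = 230.0 g
vegetable broth: 3 lb × 23/6 × 16 oz/lb × 28.35 g/oz = 5216.4 g
shredded cheddar: (3 tbsp + 1 tsp = 10/3 tbsp) × 23/6 ÷ 16 tbsp/cup × 113 g/cup ≈ 90.2 g
stewing beef: 1.5 oz × 23/6 × 28.35 g/oz ÷ 1000 g/kg ≈ 0.2 kg

chicken thighs: 2608.2 g; white rice: 230.0 g; vegetable broth: 5216.4 g; shredded cheddar: 90.2 g; stewing beef: 0.2 kg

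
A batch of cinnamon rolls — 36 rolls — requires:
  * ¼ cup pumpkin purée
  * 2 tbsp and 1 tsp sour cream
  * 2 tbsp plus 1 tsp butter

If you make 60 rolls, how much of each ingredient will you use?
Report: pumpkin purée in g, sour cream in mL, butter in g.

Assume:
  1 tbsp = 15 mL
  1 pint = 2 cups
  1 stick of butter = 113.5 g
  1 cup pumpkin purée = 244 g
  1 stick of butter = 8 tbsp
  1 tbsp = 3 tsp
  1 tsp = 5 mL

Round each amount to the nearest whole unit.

Scaling factor: 60/36 = 5/3.
pumpkin purée: 0.25 cup × 5/3 × 244 g/cup ≈ 102 g
sour cream: (2 tbsp + 1 tsp = 7/3 tbsp) × 5/3 × 15 mL/tbsp ≈ 58 mL
butter: (2 tbsp + 1 tsp = 7/3 tbsp) × 5/3 ÷ 8 tbsp/stick × 113.5 g/stick ≈ 55 g

pumpkin purée: 102 g; sour cream: 58 mL; butter: 55 g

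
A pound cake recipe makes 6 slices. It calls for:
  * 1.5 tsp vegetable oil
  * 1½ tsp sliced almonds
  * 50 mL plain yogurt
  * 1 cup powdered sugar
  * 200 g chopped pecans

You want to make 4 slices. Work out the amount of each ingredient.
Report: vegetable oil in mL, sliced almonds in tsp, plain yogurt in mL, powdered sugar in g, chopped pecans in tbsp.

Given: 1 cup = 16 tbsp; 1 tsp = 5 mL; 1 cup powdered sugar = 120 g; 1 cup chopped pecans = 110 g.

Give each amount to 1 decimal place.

Scaling factor: 4/6 = 2/3.
vegetable oil: 1.5 tsp × 2/3 × 5 mL/tsp = 5.0 mL
sliced almonds: 1.5 tsp × 2/3 = 1.0 tsp
plain yogurt: 50 mL × 2/3 ≈ 33.3 mL
powdered sugar: 1 cup × 2/3 × 120 g/cup = 80.0 g
chopped pecans: 200 g × 2/3 ÷ 110 g/cup × 16 tbsp/cup ≈ 19.4 tbsp

vegetable oil: 5.0 mL; sliced almonds: 1.0 tsp; plain yogurt: 33.3 mL; powdered sugar: 80.0 g; chopped pecans: 19.4 tbsp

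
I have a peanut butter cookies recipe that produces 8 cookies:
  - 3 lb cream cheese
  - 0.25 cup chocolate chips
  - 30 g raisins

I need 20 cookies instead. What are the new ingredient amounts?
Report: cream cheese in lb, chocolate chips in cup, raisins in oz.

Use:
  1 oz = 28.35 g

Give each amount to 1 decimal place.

Scaling factor: 20/8 = 5/2 = 2.5.
cream cheese: 3 lb × 5/2 = 7.5 lb
chocolate chips: 0.25 cup × 5/2 ≈ 0.6 cup
raisins: 30 g × 5/2 ÷ 28.35 g/oz ≈ 2.6 oz

cream cheese: 7.5 lb; chocolate chips: 0.6 cup; raisins: 2.6 oz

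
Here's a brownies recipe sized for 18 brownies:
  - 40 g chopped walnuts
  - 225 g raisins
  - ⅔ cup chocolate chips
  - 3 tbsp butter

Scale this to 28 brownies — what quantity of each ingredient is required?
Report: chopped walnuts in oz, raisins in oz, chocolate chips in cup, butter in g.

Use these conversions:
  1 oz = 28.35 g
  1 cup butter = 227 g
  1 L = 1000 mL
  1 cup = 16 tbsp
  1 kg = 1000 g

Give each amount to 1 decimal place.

Scaling factor: 28/18 = 14/9.
chopped walnuts: 40 g × 14/9 ÷ 28.35 g/oz ≈ 2.2 oz
raisins: 225 g × 14/9 ÷ 28.35 g/oz ≈ 12.3 oz
chocolate chips: 2/3 cup × 14/9 ≈ 1.0 cup
butter: 3 tbsp × 14/9 ÷ 16 tbsp/cup × 227 g/cup ≈ 66.2 g

chopped walnuts: 2.2 oz; raisins: 12.3 oz; chocolate chips: 1.0 cup; butter: 66.2 g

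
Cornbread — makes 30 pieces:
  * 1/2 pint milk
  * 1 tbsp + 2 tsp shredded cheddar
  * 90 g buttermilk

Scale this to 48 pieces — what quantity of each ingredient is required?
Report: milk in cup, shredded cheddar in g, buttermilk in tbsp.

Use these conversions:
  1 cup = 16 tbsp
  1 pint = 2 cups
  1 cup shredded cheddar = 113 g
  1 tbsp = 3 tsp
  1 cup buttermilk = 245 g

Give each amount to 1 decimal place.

milk: 1.6 cup; shredded cheddar: 18.8 g; buttermilk: 9.4 tbsp

Scaling factor: 48/30 = 8/5 = 1.6.
milk: 0.5 pint × 8/5 × 2 cup/pint = 1.6 cup
shredded cheddar: (1 tbsp + 2 tsp = 5/3 tbsp) × 8/5 ÷ 16 tbsp/cup × 113 g/cup ≈ 18.8 g
buttermilk: 90 g × 8/5 ÷ 245 g/cup × 16 tbsp/cup ≈ 9.4 tbsp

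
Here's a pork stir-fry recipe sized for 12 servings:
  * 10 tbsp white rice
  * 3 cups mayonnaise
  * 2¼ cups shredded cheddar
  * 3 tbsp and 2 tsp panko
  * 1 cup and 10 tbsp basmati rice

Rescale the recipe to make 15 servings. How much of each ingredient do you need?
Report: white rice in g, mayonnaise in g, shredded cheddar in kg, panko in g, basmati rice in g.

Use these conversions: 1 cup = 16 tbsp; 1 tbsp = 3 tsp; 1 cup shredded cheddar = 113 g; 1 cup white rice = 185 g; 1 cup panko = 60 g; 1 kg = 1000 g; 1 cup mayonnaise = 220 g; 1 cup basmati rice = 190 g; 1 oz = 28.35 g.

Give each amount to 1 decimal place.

white rice: 144.5 g; mayonnaise: 825.0 g; shredded cheddar: 0.3 kg; panko: 17.2 g; basmati rice: 385.9 g

Scaling factor: 15/12 = 5/4 = 1.25.
white rice: 10 tbsp × 5/4 ÷ 16 tbsp/cup × 185 g/cup ≈ 144.5 g
mayonnaise: 3 cup × 5/4 × 220 g/cup = 825.0 g
shredded cheddar: 2.25 cup × 5/4 × 113 g/cup ÷ 1000 g/kg ≈ 0.3 kg
panko: (3 tbsp + 2 tsp = 11/3 tbsp) × 5/4 ÷ 16 tbsp/cup × 60 g/cup ≈ 17.2 g
basmati rice: (1 cup + 10 tbsp = 1.625 cup) × 5/4 × 190 g/cup ≈ 385.9 g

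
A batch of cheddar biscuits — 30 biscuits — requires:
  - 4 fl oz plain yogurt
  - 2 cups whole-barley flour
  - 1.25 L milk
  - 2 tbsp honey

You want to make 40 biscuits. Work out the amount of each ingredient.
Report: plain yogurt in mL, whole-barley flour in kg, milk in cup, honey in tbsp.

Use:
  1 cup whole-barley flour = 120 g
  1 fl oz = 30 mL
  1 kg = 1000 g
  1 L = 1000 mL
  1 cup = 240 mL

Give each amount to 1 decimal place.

plain yogurt: 160.0 mL; whole-barley flour: 0.3 kg; milk: 6.9 cup; honey: 2.7 tbsp

Scaling factor: 40/30 = 4/3.
plain yogurt: 4 fl oz × 4/3 × 30 mL/fl oz = 160.0 mL
whole-barley flour: 2 cup × 4/3 × 120 g/cup ÷ 1000 g/kg ≈ 0.3 kg
milk: 1.25 L × 4/3 × 1000 mL/L ÷ 240 mL/cup ≈ 6.9 cup
honey: 2 tbsp × 4/3 ≈ 2.7 tbsp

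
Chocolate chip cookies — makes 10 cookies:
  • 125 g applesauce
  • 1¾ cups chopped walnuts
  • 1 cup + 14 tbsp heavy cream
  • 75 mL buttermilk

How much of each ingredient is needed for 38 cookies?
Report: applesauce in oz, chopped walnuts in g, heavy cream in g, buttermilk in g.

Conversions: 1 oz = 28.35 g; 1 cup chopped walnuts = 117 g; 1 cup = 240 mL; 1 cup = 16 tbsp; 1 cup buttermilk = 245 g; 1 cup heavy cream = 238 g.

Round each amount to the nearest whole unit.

Scaling factor: 38/10 = 19/5 = 3.8.
applesauce: 125 g × 19/5 ÷ 28.35 g/oz ≈ 17 oz
chopped walnuts: 1.75 cup × 19/5 × 117 g/cup ≈ 778 g
heavy cream: (1 cup + 14 tbsp = 1.875 cup) × 19/5 × 238 g/cup ≈ 1696 g
buttermilk: 75 mL × 19/5 ÷ 240 mL/cup × 245 g/cup ≈ 291 g

applesauce: 17 oz; chopped walnuts: 778 g; heavy cream: 1696 g; buttermilk: 291 g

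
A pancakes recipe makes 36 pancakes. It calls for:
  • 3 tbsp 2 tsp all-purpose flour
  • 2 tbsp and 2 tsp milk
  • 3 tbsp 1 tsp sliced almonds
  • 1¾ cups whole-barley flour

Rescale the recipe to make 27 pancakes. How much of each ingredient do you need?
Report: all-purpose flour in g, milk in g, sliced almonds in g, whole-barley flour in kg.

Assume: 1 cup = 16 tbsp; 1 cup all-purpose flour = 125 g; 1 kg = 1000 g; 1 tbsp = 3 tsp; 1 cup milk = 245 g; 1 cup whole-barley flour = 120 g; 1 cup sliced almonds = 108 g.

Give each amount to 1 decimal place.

all-purpose flour: 21.5 g; milk: 30.6 g; sliced almonds: 16.9 g; whole-barley flour: 0.2 kg

Scaling factor: 27/36 = 3/4 = 0.75.
all-purpose flour: (3 tbsp + 2 tsp = 11/3 tbsp) × 3/4 ÷ 16 tbsp/cup × 125 g/cup ≈ 21.5 g
milk: (2 tbsp + 2 tsp = 8/3 tbsp) × 3/4 ÷ 16 tbsp/cup × 245 g/cup ≈ 30.6 g
sliced almonds: (3 tbsp + 1 tsp = 10/3 tbsp) × 3/4 ÷ 16 tbsp/cup × 108 g/cup ≈ 16.9 g
whole-barley flour: 1.75 cup × 3/4 × 120 g/cup ÷ 1000 g/kg ≈ 0.2 kg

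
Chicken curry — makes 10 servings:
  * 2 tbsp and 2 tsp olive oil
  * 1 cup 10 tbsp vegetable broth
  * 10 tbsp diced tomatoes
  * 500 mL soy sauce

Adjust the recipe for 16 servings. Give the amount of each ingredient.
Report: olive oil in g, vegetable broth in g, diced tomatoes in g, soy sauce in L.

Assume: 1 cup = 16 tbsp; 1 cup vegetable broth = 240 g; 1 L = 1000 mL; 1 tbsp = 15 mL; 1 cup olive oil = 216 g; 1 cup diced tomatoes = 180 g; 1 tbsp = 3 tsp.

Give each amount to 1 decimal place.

Scaling factor: 16/10 = 8/5 = 1.6.
olive oil: (2 tbsp + 2 tsp = 8/3 tbsp) × 8/5 ÷ 16 tbsp/cup × 216 g/cup = 57.6 g
vegetable broth: (1 cup + 10 tbsp = 1.625 cup) × 8/5 × 240 g/cup = 624.0 g
diced tomatoes: 10 tbsp × 8/5 ÷ 16 tbsp/cup × 180 g/cup = 180.0 g
soy sauce: 500 mL × 8/5 ÷ 1000 mL/L = 0.8 L

olive oil: 57.6 g; vegetable broth: 624.0 g; diced tomatoes: 180.0 g; soy sauce: 0.8 L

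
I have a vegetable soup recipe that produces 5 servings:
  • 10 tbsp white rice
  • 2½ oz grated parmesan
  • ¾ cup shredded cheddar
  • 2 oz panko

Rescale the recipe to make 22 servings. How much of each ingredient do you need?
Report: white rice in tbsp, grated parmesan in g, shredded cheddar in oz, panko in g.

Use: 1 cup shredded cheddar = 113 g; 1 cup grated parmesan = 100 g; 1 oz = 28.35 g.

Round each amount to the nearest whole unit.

Scaling factor: 22/5 = 4.4.
white rice: 10 tbsp × 22/5 = 44 tbsp
grated parmesan: 2.5 oz × 22/5 × 28.35 g/oz ≈ 312 g
shredded cheddar: 0.75 cup × 22/5 × 113 g/cup ÷ 28.35 g/oz ≈ 13 oz
panko: 2 oz × 22/5 × 28.35 g/oz ≈ 249 g

white rice: 44 tbsp; grated parmesan: 312 g; shredded cheddar: 13 oz; panko: 249 g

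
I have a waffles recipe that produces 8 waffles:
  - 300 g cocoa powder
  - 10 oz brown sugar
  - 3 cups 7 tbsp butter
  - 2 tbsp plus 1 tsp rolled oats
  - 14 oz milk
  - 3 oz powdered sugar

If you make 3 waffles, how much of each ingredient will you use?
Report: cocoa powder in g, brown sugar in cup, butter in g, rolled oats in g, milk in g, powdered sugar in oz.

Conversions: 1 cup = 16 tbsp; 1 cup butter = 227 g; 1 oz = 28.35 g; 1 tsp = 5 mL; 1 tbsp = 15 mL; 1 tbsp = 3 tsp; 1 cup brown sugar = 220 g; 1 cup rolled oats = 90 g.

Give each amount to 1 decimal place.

cocoa powder: 112.5 g; brown sugar: 0.5 cup; butter: 292.6 g; rolled oats: 4.9 g; milk: 148.8 g; powdered sugar: 1.1 oz

Scaling factor: 3/8 = 0.375.
cocoa powder: 300 g × 3/8 = 112.5 g
brown sugar: 10 oz × 3/8 × 28.35 g/oz ÷ 220 g/cup ≈ 0.5 cup
butter: (3 cup + 7 tbsp = 3.4375 cup) × 3/8 × 227 g/cup ≈ 292.6 g
rolled oats: (2 tbsp + 1 tsp = 7/3 tbsp) × 3/8 ÷ 16 tbsp/cup × 90 g/cup ≈ 4.9 g
milk: 14 oz × 3/8 × 28.35 g/oz ≈ 148.8 g
powdered sugar: 3 oz × 3/8 ≈ 1.1 oz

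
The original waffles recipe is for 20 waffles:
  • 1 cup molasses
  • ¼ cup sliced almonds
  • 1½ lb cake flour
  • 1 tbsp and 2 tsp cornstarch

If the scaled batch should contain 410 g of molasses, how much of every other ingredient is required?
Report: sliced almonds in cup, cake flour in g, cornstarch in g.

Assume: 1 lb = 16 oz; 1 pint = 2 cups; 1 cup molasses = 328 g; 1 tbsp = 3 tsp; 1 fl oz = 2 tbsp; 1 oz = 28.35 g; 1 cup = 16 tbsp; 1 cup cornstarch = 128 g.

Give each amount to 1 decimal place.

The original recipe has 328 g of molasses, so the scaling factor is 410 ÷ 328 = 5/4 = 1.25.
sliced almonds: 0.25 cup × 5/4 ≈ 0.3 cup
cake flour: 1.5 lb × 5/4 × 16 oz/lb × 28.35 g/oz = 850.5 g
cornstarch: (1 tbsp + 2 tsp = 5/3 tbsp) × 5/4 ÷ 16 tbsp/cup × 128 g/cup ≈ 16.7 g

sliced almonds: 0.3 cup; cake flour: 850.5 g; cornstarch: 16.7 g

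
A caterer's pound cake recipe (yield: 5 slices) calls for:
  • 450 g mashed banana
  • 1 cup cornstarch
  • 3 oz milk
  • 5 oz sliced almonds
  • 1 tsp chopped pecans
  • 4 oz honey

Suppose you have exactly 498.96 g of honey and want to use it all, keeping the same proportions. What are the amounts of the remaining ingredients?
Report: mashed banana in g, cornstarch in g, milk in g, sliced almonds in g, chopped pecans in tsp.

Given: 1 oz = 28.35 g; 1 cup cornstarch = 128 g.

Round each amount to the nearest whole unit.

The original recipe has 113.4 g of honey, so the scaling factor is 498.96 ÷ 113.4 = 22/5 = 4.4.
mashed banana: 450 g × 22/5 = 1980 g
cornstarch: 1 cup × 22/5 × 128 g/cup ≈ 563 g
milk: 3 oz × 22/5 × 28.35 g/oz ≈ 374 g
sliced almonds: 5 oz × 22/5 × 28.35 g/oz ≈ 624 g
chopped pecans: 1 tsp × 22/5 ≈ 4 tsp

mashed banana: 1980 g; cornstarch: 563 g; milk: 374 g; sliced almonds: 624 g; chopped pecans: 4 tsp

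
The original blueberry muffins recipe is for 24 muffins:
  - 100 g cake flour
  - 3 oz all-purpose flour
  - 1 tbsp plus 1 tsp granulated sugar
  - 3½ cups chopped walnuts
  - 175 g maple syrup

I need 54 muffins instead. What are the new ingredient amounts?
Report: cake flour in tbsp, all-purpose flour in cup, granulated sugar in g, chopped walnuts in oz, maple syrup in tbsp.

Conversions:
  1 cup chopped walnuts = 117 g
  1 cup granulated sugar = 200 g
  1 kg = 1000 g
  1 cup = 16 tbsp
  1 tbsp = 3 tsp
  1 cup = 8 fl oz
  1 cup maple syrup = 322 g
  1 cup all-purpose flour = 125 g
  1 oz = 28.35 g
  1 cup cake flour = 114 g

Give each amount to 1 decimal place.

cake flour: 31.6 tbsp; all-purpose flour: 1.5 cup; granulated sugar: 37.5 g; chopped walnuts: 32.5 oz; maple syrup: 19.6 tbsp

Scaling factor: 54/24 = 9/4 = 2.25.
cake flour: 100 g × 9/4 ÷ 114 g/cup × 16 tbsp/cup ≈ 31.6 tbsp
all-purpose flour: 3 oz × 9/4 × 28.35 g/oz ÷ 125 g/cup ≈ 1.5 cup
granulated sugar: (1 tbsp + 1 tsp = 4/3 tbsp) × 9/4 ÷ 16 tbsp/cup × 200 g/cup = 37.5 g
chopped walnuts: 3.5 cup × 9/4 × 117 g/cup ÷ 28.35 g/oz = 32.5 oz
maple syrup: 175 g × 9/4 ÷ 322 g/cup × 16 tbsp/cup ≈ 19.6 tbsp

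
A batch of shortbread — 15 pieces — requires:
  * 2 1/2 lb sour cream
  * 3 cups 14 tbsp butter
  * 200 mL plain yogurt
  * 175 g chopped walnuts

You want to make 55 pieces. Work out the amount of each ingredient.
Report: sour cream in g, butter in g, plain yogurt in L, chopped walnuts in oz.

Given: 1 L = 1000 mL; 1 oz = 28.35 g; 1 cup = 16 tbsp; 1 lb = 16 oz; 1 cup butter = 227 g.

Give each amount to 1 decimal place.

sour cream: 4158.0 g; butter: 3225.3 g; plain yogurt: 0.7 L; chopped walnuts: 22.6 oz

Scaling factor: 55/15 = 11/3.
sour cream: 2.5 lb × 11/3 × 16 oz/lb × 28.35 g/oz = 4158.0 g
butter: (3 cup + 14 tbsp = 3.875 cup) × 11/3 × 227 g/cup ≈ 3225.3 g
plain yogurt: 200 mL × 11/3 ÷ 1000 mL/L ≈ 0.7 L
chopped walnuts: 175 g × 11/3 ÷ 28.35 g/oz ≈ 22.6 oz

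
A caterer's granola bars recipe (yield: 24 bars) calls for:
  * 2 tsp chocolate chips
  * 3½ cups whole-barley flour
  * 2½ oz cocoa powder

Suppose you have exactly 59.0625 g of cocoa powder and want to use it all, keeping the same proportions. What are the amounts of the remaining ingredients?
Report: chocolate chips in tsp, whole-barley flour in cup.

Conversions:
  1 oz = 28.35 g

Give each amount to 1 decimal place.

chocolate chips: 1.7 tsp; whole-barley flour: 2.9 cup

The original recipe has 70.875 g of cocoa powder, so the scaling factor is 59.0625 ÷ 70.875 = 5/6.
chocolate chips: 2 tsp × 5/6 ≈ 1.7 tsp
whole-barley flour: 3.5 cup × 5/6 ≈ 2.9 cup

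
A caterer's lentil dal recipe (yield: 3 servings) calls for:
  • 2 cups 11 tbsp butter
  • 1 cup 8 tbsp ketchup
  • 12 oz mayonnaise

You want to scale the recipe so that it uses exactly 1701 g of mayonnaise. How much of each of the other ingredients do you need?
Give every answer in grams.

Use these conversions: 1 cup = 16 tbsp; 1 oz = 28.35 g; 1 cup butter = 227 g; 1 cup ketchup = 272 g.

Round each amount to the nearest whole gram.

butter: 3050 g; ketchup: 2040 g

The original recipe has 340.2 g of mayonnaise, so the scaling factor is 1701 ÷ 340.2 = 5.
butter: (2 cup + 11 tbsp = 2.6875 cup) × 5 × 227 g/cup ≈ 3050 g
ketchup: (1 cup + 8 tbsp = 1.5 cup) × 5 × 272 g/cup = 2040 g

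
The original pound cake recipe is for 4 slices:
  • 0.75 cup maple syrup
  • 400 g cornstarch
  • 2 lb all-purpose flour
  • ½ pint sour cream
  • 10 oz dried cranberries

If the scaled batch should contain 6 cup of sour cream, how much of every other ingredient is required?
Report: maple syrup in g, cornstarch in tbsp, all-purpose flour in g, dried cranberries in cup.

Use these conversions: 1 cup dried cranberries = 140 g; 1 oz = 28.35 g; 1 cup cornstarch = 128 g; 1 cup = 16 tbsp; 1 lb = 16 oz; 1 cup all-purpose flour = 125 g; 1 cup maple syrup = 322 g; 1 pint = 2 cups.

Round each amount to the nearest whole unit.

maple syrup: 1449 g; cornstarch: 300 tbsp; all-purpose flour: 5443 g; dried cranberries: 12 cup

The original recipe has 1 cup of sour cream, so the scaling factor is 6 ÷ 1 = 6.
maple syrup: 0.75 cup × 6 × 322 g/cup = 1449 g
cornstarch: 400 g × 6 ÷ 128 g/cup × 16 tbsp/cup = 300 tbsp
all-purpose flour: 2 lb × 6 × 16 oz/lb × 28.35 g/oz ≈ 5443 g
dried cranberries: 10 oz × 6 × 28.35 g/oz ÷ 140 g/cup ≈ 12 cup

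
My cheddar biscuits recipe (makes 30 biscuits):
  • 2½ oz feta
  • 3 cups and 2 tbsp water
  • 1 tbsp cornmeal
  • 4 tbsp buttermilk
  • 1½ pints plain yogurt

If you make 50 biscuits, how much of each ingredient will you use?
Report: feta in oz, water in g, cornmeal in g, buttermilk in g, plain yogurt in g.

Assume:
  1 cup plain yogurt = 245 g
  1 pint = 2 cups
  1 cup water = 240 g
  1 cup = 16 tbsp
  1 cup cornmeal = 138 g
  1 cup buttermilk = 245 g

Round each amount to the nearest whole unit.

Scaling factor: 50/30 = 5/3.
feta: 2.5 oz × 5/3 ≈ 4 oz
water: (3 cup + 2 tbsp = 3.125 cup) × 5/3 × 240 g/cup = 1250 g
cornmeal: 1 tbsp × 5/3 ÷ 16 tbsp/cup × 138 g/cup ≈ 14 g
buttermilk: 4 tbsp × 5/3 ÷ 16 tbsp/cup × 245 g/cup ≈ 102 g
plain yogurt: 1.5 pint × 5/3 × 2 cup/pint × 245 g/cup = 1225 g

feta: 4 oz; water: 1250 g; cornmeal: 14 g; buttermilk: 102 g; plain yogurt: 1225 g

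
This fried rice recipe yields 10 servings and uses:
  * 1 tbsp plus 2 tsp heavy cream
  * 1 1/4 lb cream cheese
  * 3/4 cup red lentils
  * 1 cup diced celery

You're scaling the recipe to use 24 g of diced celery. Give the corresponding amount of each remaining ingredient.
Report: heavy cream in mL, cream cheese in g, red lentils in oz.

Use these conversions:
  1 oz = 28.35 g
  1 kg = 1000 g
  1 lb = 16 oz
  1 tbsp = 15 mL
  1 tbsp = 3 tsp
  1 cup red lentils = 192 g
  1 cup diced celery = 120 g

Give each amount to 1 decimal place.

heavy cream: 5.0 mL; cream cheese: 113.4 g; red lentils: 1.0 oz

The original recipe has 120 g of diced celery, so the scaling factor is 24 ÷ 120 = 1/5 = 0.2.
heavy cream: (1 tbsp + 2 tsp = 5/3 tbsp) × 1/5 × 15 mL/tbsp = 5.0 mL
cream cheese: 1.25 lb × 1/5 × 16 oz/lb × 28.35 g/oz = 113.4 g
red lentils: 0.75 cup × 1/5 × 192 g/cup ÷ 28.35 g/oz ≈ 1.0 oz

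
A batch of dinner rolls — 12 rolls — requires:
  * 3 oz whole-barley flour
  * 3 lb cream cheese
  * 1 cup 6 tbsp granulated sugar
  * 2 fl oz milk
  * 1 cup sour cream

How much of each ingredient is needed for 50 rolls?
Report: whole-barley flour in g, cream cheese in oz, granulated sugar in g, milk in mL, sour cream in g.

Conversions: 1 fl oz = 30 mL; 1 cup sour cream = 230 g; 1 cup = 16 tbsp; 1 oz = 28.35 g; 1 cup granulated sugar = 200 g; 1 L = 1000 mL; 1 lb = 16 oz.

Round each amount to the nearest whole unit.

Scaling factor: 50/12 = 25/6.
whole-barley flour: 3 oz × 25/6 × 28.35 g/oz ≈ 354 g
cream cheese: 3 lb × 25/6 × 16 oz/lb = 200 oz
granulated sugar: (1 cup + 6 tbsp = 1.375 cup) × 25/6 × 200 g/cup ≈ 1146 g
milk: 2 fl oz × 25/6 × 30 mL/fl oz = 250 mL
sour cream: 1 cup × 25/6 × 230 g/cup ≈ 958 g

whole-barley flour: 354 g; cream cheese: 200 oz; granulated sugar: 1146 g; milk: 250 mL; sour cream: 958 g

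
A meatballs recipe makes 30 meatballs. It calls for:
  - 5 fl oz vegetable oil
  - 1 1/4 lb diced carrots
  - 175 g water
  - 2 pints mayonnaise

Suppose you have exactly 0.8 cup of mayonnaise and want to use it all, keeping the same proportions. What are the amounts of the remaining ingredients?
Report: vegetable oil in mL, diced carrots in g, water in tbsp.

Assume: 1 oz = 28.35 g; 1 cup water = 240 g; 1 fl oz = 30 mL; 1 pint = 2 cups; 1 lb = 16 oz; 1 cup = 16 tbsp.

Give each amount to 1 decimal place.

vegetable oil: 30.0 mL; diced carrots: 113.4 g; water: 2.3 tbsp

The original recipe has 4 cup of mayonnaise, so the scaling factor is 0.8 ÷ 4 = 1/5 = 0.2.
vegetable oil: 5 fl oz × 1/5 × 30 mL/fl oz = 30.0 mL
diced carrots: 1.25 lb × 1/5 × 16 oz/lb × 28.35 g/oz = 113.4 g
water: 175 g × 1/5 ÷ 240 g/cup × 16 tbsp/cup ≈ 2.3 tbsp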